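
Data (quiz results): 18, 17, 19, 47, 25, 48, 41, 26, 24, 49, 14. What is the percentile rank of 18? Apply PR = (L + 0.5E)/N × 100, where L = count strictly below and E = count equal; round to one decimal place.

22.7

N = 11.
Strictly below 18: 2. Equal to 18: 1.
PR = (2 + 0.5·1)/11 × 100 = 22.7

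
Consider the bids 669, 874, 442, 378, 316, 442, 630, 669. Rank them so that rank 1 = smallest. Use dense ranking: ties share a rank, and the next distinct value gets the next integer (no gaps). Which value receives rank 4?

Sorted (ascending): 316, 378, 442, 442, 630, 669, 669, 874
The 2 values of 442 share dense rank 3.
The 2 values of 669 share dense rank 5.
Remaining distinct values take the next consecutive integers.
Rank 4 → value 630.

630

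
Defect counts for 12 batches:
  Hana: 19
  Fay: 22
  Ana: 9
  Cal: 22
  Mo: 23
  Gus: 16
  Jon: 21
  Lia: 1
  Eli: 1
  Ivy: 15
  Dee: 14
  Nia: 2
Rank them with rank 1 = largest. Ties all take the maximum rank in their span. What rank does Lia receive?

Sorted (descending): 23, 22, 22, 21, 19, 16, 15, 14, 9, 2, 1, 1
The 2 values of 22 occupy positions 2–3 → each gets rank 3.
The 2 values of 1 occupy positions 11–12 → each gets rank 12.
Lia has value 1 → rank 12.

12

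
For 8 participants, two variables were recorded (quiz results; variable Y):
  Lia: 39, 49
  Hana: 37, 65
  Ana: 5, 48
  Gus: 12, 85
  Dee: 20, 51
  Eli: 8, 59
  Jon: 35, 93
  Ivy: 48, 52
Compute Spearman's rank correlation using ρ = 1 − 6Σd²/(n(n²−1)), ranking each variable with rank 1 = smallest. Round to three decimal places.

Ranks of variable 1: 7, 6, 1, 3, 4, 2, 5, 8
Ranks of variable 2: 2, 6, 1, 7, 3, 5, 8, 4
d = r₁ − r₂: 5, 0, 0, -4, 1, -3, -3, 4
d²: 25, 0, 0, 16, 1, 9, 9, 16; Σd² = 76
ρ = 1 − 6·76/(8·63) = 1 − 456/504 = 0.095

0.095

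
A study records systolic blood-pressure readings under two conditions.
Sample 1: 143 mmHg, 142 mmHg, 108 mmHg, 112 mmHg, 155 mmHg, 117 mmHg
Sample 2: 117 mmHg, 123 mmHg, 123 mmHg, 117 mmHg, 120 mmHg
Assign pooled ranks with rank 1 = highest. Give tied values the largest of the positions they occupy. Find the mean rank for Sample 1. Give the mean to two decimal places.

Sorted (descending): 155, 143, 142, 123, 123, 120, 117, 117, 117, 112, 108
The 2 values of 123 occupy positions 4–5 → each gets rank 5.
The 3 values of 117 occupy positions 7–9 → each gets rank 9.
Sample 1 values → pooled ranks: 143→2, 142→3, 108→11, 112→10, 155→1, 117→9
Mean rank = (2 + 3 + 11 + 10 + 1 + 9) / 6 = 6.00

6.00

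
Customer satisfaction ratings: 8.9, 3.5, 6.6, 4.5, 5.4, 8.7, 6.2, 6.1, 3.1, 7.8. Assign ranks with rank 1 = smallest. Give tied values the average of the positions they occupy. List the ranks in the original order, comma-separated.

Sorted (ascending): 3.1, 3.5, 4.5, 5.4, 6.1, 6.2, 6.6, 7.8, 8.7, 8.9
No ties — each value takes its position as its rank.

10, 2, 7, 3, 4, 9, 6, 5, 1, 8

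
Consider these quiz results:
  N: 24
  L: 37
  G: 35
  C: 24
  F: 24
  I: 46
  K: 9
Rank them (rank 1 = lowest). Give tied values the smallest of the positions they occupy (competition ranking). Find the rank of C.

Sorted (ascending): 9, 24, 24, 24, 35, 37, 46
The 3 values of 24 occupy positions 2–4 → each gets rank 2.
C has value 24 → rank 2.

2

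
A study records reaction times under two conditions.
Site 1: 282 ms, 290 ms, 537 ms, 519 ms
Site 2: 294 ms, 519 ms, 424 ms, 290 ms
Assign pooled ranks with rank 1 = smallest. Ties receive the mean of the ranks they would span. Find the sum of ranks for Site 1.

18

Sorted (ascending): 282, 290, 290, 294, 424, 519, 519, 537
The 2 values of 290 occupy positions 2–3 → average rank (2+3)/2 = 2.5.
The 2 values of 519 occupy positions 6–7 → average rank (6+7)/2 = 6.5.
Site 1 values → pooled ranks: 282→1, 290→2.5, 537→8, 519→6.5
Rank sum = 1 + 2.5 + 8 + 6.5 = 18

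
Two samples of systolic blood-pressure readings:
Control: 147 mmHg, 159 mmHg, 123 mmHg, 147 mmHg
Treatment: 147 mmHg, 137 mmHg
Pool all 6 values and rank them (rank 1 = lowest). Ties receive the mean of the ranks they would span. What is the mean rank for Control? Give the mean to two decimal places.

3.75

Sorted (ascending): 123, 137, 147, 147, 147, 159
The 3 values of 147 occupy positions 3–5 → average rank 4.
Control values → pooled ranks: 147→4, 159→6, 123→1, 147→4
Mean rank = (4 + 6 + 1 + 4) / 4 = 3.75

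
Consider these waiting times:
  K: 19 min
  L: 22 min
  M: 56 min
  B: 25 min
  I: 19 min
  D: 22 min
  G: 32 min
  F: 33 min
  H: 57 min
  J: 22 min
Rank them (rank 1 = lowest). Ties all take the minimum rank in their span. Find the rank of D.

Sorted (ascending): 19, 19, 22, 22, 22, 25, 32, 33, 56, 57
The 2 values of 19 occupy positions 1–2 → each gets rank 1.
The 3 values of 22 occupy positions 3–5 → each gets rank 3.
D has value 22 min → rank 3.

3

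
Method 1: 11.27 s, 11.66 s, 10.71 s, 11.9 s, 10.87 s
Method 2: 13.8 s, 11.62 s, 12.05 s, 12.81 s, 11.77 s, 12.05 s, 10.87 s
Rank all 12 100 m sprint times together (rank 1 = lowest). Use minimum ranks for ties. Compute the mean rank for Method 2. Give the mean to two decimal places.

7.86

Sorted (ascending): 10.71, 10.87, 10.87, 11.27, 11.62, 11.66, 11.77, 11.9, 12.05, 12.05, 12.81, 13.8
The 2 values of 10.87 occupy positions 2–3 → each gets rank 2.
The 2 values of 12.05 occupy positions 9–10 → each gets rank 9.
Method 2 values → pooled ranks: 13.8→12, 11.62→5, 12.05→9, 12.81→11, 11.77→7, 12.05→9, 10.87→2
Mean rank = (12 + 5 + 9 + 11 + 7 + 9 + 2) / 7 = 7.86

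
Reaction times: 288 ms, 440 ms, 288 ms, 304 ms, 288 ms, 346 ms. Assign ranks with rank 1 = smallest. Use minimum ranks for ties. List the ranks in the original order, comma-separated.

1, 6, 1, 4, 1, 5

Sorted (ascending): 288, 288, 288, 304, 346, 440
The 3 values of 288 occupy positions 1–3 → each gets rank 1.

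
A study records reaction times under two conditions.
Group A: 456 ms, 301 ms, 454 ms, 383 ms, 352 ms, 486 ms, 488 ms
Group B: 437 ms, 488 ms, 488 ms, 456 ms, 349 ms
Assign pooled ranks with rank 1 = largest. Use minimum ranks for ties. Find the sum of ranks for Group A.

Sorted (descending): 488, 488, 488, 486, 456, 456, 454, 437, 383, 352, 349, 301
The 3 values of 488 occupy positions 1–3 → each gets rank 1.
The 2 values of 456 occupy positions 5–6 → each gets rank 5.
Group A values → pooled ranks: 456→5, 301→12, 454→7, 383→9, 352→10, 486→4, 488→1
Rank sum = 5 + 12 + 7 + 9 + 10 + 4 + 1 = 48

48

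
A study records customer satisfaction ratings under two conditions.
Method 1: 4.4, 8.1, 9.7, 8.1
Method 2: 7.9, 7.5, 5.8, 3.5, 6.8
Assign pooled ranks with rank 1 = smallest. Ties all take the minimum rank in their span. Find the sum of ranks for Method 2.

Sorted (ascending): 3.5, 4.4, 5.8, 6.8, 7.5, 7.9, 8.1, 8.1, 9.7
The 2 values of 8.1 occupy positions 7–8 → each gets rank 7.
Method 2 values → pooled ranks: 7.9→6, 7.5→5, 5.8→3, 3.5→1, 6.8→4
Rank sum = 6 + 5 + 3 + 1 + 4 = 19

19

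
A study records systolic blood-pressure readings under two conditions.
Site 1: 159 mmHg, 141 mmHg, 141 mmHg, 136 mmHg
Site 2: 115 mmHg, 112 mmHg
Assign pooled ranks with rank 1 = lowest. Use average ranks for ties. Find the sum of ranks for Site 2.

3

Sorted (ascending): 112, 115, 136, 141, 141, 159
The 2 values of 141 occupy positions 4–5 → average rank (4+5)/2 = 4.5.
Site 2 values → pooled ranks: 115→2, 112→1
Rank sum = 2 + 1 = 3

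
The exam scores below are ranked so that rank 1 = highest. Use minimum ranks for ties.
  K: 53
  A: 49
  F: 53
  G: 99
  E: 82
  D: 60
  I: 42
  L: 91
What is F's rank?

Sorted (descending): 99, 91, 82, 60, 53, 53, 49, 42
The 2 values of 53 occupy positions 5–6 → each gets rank 5.
F has value 53 → rank 5.

5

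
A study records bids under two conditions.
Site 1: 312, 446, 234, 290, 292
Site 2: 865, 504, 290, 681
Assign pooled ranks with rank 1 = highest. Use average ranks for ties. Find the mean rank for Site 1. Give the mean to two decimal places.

6.30

Sorted (descending): 865, 681, 504, 446, 312, 292, 290, 290, 234
The 2 values of 290 occupy positions 7–8 → average rank (7+8)/2 = 7.5.
Site 1 values → pooled ranks: 312→5, 446→4, 234→9, 290→7.5, 292→6
Mean rank = (5 + 4 + 9 + 7.5 + 6) / 5 = 6.30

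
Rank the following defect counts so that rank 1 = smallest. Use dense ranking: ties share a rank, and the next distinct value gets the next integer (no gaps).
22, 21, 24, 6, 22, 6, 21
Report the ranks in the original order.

Sorted (ascending): 6, 6, 21, 21, 22, 22, 24
The 2 values of 6 share dense rank 1.
The 2 values of 21 share dense rank 2.
The 2 values of 22 share dense rank 3.
Remaining distinct values take the next consecutive integers.

3, 2, 4, 1, 3, 1, 2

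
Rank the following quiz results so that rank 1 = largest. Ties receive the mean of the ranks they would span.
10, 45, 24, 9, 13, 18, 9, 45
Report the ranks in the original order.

Sorted (descending): 45, 45, 24, 18, 13, 10, 9, 9
The 2 values of 45 occupy positions 1–2 → average rank (1+2)/2 = 1.5.
The 2 values of 9 occupy positions 7–8 → average rank (7+8)/2 = 7.5.

6, 1.5, 3, 7.5, 5, 4, 7.5, 1.5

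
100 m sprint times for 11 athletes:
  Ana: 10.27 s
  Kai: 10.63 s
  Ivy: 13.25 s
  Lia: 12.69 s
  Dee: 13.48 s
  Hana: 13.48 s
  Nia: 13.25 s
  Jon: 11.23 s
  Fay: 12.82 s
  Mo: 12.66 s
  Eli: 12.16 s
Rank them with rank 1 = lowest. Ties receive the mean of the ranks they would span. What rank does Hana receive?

Sorted (ascending): 10.27, 10.63, 11.23, 12.16, 12.66, 12.69, 12.82, 13.25, 13.25, 13.48, 13.48
The 2 values of 13.25 occupy positions 8–9 → average rank (8+9)/2 = 8.5.
The 2 values of 13.48 occupy positions 10–11 → average rank (10+11)/2 = 10.5.
Hana has value 13.48 s → rank 10.5.

10.5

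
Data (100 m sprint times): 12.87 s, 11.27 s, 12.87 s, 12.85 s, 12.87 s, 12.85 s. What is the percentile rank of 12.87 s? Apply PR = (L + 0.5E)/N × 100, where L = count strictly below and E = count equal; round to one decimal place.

N = 6.
Strictly below 12.87: 3. Equal to 12.87: 3.
PR = (3 + 0.5·3)/6 × 100 = 75.0

75.0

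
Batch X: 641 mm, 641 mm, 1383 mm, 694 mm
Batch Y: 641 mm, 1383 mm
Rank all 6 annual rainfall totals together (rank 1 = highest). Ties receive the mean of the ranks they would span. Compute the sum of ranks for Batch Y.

6.5

Sorted (descending): 1383, 1383, 694, 641, 641, 641
The 2 values of 1383 occupy positions 1–2 → average rank (1+2)/2 = 1.5.
The 3 values of 641 occupy positions 4–6 → average rank 5.
Batch Y values → pooled ranks: 641→5, 1383→1.5
Rank sum = 5 + 1.5 = 6.5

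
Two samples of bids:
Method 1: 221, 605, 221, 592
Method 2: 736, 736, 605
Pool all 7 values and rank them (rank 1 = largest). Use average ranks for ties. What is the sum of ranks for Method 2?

6.5

Sorted (descending): 736, 736, 605, 605, 592, 221, 221
The 2 values of 736 occupy positions 1–2 → average rank (1+2)/2 = 1.5.
The 2 values of 605 occupy positions 3–4 → average rank (3+4)/2 = 3.5.
The 2 values of 221 occupy positions 6–7 → average rank (6+7)/2 = 6.5.
Method 2 values → pooled ranks: 736→1.5, 736→1.5, 605→3.5
Rank sum = 1.5 + 1.5 + 3.5 = 6.5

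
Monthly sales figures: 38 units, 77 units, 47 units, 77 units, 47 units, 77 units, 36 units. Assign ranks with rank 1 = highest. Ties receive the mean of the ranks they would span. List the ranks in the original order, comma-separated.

Sorted (descending): 77, 77, 77, 47, 47, 38, 36
The 3 values of 77 occupy positions 1–3 → average rank 2.
The 2 values of 47 occupy positions 4–5 → average rank (4+5)/2 = 4.5.

6, 2, 4.5, 2, 4.5, 2, 7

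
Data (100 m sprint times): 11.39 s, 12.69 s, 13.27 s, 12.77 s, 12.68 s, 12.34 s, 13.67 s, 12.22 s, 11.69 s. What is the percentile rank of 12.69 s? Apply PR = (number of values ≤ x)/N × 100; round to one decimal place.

66.7

N = 9.
Strictly below 12.69: 5. Equal to 12.69: 1.
PR = 6/9 × 100 = 66.7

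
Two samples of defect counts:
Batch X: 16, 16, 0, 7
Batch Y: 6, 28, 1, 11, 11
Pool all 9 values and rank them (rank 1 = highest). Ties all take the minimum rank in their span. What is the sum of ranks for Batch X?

19

Sorted (descending): 28, 16, 16, 11, 11, 7, 6, 1, 0
The 2 values of 16 occupy positions 2–3 → each gets rank 2.
The 2 values of 11 occupy positions 4–5 → each gets rank 4.
Batch X values → pooled ranks: 16→2, 16→2, 0→9, 7→6
Rank sum = 2 + 2 + 9 + 6 = 19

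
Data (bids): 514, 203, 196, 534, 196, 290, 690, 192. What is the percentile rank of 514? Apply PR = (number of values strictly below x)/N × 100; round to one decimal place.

N = 8.
Strictly below 514: 5. Equal to 514: 1.
PR = 5/8 × 100 = 62.5

62.5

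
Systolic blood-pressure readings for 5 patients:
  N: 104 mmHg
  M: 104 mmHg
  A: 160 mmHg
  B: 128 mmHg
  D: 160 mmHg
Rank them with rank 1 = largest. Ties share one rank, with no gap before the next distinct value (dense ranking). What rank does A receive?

1

Sorted (descending): 160, 160, 128, 104, 104
The 2 values of 160 share dense rank 1.
The 2 values of 104 share dense rank 3.
Remaining distinct values take the next consecutive integers.
A has value 160 mmHg → rank 1.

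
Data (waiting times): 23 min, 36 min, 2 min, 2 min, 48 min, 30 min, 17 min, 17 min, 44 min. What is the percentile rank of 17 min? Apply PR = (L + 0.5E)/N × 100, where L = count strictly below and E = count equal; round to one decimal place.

N = 9.
Strictly below 17: 2. Equal to 17: 2.
PR = (2 + 0.5·2)/9 × 100 = 33.3

33.3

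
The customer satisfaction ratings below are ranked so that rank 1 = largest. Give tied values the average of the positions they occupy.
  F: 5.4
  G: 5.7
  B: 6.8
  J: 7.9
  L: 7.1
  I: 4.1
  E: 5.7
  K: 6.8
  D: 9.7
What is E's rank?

Sorted (descending): 9.7, 7.9, 7.1, 6.8, 6.8, 5.7, 5.7, 5.4, 4.1
The 2 values of 6.8 occupy positions 4–5 → average rank (4+5)/2 = 4.5.
The 2 values of 5.7 occupy positions 6–7 → average rank (6+7)/2 = 6.5.
E has value 5.7 → rank 6.5.

6.5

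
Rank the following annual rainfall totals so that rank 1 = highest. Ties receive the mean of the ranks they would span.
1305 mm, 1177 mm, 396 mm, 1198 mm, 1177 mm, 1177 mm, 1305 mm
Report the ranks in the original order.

1.5, 5, 7, 3, 5, 5, 1.5

Sorted (descending): 1305, 1305, 1198, 1177, 1177, 1177, 396
The 2 values of 1305 occupy positions 1–2 → average rank (1+2)/2 = 1.5.
The 3 values of 1177 occupy positions 4–6 → average rank 5.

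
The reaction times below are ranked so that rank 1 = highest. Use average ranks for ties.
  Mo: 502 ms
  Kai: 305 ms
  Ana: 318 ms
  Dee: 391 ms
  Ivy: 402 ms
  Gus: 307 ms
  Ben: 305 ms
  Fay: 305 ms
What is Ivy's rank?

2

Sorted (descending): 502, 402, 391, 318, 307, 305, 305, 305
The 3 values of 305 occupy positions 6–8 → average rank 7.
Ivy has value 402 ms → rank 2.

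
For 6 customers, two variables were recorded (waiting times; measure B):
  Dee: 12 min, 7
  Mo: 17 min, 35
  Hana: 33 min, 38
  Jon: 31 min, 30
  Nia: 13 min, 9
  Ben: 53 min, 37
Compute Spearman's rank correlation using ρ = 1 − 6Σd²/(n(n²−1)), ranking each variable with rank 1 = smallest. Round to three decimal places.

0.886

Ranks of variable 1: 1, 3, 5, 4, 2, 6
Ranks of variable 2: 1, 4, 6, 3, 2, 5
d = r₁ − r₂: 0, -1, -1, 1, 0, 1
d²: 0, 1, 1, 1, 0, 1; Σd² = 4
ρ = 1 − 6·4/(6·35) = 1 − 24/210 = 0.886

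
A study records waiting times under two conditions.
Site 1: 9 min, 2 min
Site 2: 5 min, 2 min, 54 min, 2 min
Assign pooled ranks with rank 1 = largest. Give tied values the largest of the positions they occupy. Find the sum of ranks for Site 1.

Sorted (descending): 54, 9, 5, 2, 2, 2
The 3 values of 2 occupy positions 4–6 → each gets rank 6.
Site 1 values → pooled ranks: 9→2, 2→6
Rank sum = 2 + 6 = 8

8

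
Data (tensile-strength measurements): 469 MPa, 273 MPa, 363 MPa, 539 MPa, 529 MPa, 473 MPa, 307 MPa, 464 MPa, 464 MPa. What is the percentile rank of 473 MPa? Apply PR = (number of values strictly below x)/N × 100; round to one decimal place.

N = 9.
Strictly below 473: 6. Equal to 473: 1.
PR = 6/9 × 100 = 66.7

66.7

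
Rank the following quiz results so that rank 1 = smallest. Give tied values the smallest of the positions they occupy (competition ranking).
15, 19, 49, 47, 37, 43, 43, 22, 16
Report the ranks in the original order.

Sorted (ascending): 15, 16, 19, 22, 37, 43, 43, 47, 49
The 2 values of 43 occupy positions 6–7 → each gets rank 6.

1, 3, 9, 8, 5, 6, 6, 4, 2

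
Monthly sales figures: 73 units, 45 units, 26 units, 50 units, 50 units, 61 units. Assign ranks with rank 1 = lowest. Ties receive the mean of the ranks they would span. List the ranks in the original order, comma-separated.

Sorted (ascending): 26, 45, 50, 50, 61, 73
The 2 values of 50 occupy positions 3–4 → average rank (3+4)/2 = 3.5.

6, 2, 1, 3.5, 3.5, 5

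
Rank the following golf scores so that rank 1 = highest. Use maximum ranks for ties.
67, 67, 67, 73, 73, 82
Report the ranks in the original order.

6, 6, 6, 3, 3, 1

Sorted (descending): 82, 73, 73, 67, 67, 67
The 2 values of 73 occupy positions 2–3 → each gets rank 3.
The 3 values of 67 occupy positions 4–6 → each gets rank 6.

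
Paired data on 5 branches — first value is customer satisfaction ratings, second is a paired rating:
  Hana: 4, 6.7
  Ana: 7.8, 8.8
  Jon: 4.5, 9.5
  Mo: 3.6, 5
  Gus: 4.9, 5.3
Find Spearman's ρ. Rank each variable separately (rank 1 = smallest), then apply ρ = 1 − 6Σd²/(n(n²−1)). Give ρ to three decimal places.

0.500

Ranks of variable 1: 2, 5, 3, 1, 4
Ranks of variable 2: 3, 4, 5, 1, 2
d = r₁ − r₂: -1, 1, -2, 0, 2
d²: 1, 1, 4, 0, 4; Σd² = 10
ρ = 1 − 6·10/(5·24) = 1 − 60/120 = 0.500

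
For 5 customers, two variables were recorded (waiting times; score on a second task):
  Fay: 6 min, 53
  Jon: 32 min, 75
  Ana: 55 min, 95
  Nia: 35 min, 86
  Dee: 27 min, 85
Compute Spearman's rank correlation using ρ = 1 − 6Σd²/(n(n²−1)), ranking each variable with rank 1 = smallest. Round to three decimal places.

Ranks of variable 1: 1, 3, 5, 4, 2
Ranks of variable 2: 1, 2, 5, 4, 3
d = r₁ − r₂: 0, 1, 0, 0, -1
d²: 0, 1, 0, 0, 1; Σd² = 2
ρ = 1 − 6·2/(5·24) = 1 − 12/120 = 0.900

0.900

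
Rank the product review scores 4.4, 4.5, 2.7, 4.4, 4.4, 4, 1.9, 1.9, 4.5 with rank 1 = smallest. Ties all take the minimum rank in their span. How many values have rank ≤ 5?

Sorted (ascending): 1.9, 1.9, 2.7, 4, 4.4, 4.4, 4.4, 4.5, 4.5
The 2 values of 1.9 occupy positions 1–2 → each gets rank 1.
The 3 values of 4.4 occupy positions 5–7 → each gets rank 5.
The 2 values of 4.5 occupy positions 8–9 → each gets rank 8.
Ranks ≤ 5: {1, 1, 3, 4, 5, 5, 5} → 7 values.

7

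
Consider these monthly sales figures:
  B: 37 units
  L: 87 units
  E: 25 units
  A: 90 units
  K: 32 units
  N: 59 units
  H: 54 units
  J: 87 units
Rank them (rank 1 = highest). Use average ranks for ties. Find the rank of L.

2.5

Sorted (descending): 90, 87, 87, 59, 54, 37, 32, 25
The 2 values of 87 occupy positions 2–3 → average rank (2+3)/2 = 2.5.
L has value 87 units → rank 2.5.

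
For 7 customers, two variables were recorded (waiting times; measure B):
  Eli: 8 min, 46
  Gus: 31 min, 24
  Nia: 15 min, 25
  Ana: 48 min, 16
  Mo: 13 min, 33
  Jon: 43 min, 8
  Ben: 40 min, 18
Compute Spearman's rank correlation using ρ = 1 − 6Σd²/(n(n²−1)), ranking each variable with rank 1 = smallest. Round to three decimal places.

-0.964

Ranks of variable 1: 1, 4, 3, 7, 2, 6, 5
Ranks of variable 2: 7, 4, 5, 2, 6, 1, 3
d = r₁ − r₂: -6, 0, -2, 5, -4, 5, 2
d²: 36, 0, 4, 25, 16, 25, 4; Σd² = 110
ρ = 1 − 6·110/(7·48) = 1 − 660/336 = -0.964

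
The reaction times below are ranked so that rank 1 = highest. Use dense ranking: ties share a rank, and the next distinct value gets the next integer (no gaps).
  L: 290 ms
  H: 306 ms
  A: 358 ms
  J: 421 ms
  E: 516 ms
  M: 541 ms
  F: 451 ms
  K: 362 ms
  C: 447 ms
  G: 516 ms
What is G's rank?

2

Sorted (descending): 541, 516, 516, 451, 447, 421, 362, 358, 306, 290
The 2 values of 516 share dense rank 2.
Remaining distinct values take the next consecutive integers.
G has value 516 ms → rank 2.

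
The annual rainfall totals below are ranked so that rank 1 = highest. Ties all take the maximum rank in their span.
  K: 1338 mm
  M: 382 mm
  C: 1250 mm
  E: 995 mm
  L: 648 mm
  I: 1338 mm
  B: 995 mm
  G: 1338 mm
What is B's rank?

6

Sorted (descending): 1338, 1338, 1338, 1250, 995, 995, 648, 382
The 3 values of 1338 occupy positions 1–3 → each gets rank 3.
The 2 values of 995 occupy positions 5–6 → each gets rank 6.
B has value 995 mm → rank 6.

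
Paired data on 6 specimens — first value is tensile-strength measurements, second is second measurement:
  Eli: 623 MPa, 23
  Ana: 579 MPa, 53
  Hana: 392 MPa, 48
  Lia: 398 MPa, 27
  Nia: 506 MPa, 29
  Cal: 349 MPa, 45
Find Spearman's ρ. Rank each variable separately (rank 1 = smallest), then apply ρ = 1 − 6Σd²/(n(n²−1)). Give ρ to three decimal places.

Ranks of variable 1: 6, 5, 2, 3, 4, 1
Ranks of variable 2: 1, 6, 5, 2, 3, 4
d = r₁ − r₂: 5, -1, -3, 1, 1, -3
d²: 25, 1, 9, 1, 1, 9; Σd² = 46
ρ = 1 − 6·46/(6·35) = 1 − 276/210 = -0.314

-0.314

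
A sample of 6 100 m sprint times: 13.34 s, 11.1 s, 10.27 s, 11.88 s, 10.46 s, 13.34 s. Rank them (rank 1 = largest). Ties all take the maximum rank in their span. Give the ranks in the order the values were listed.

Sorted (descending): 13.34, 13.34, 11.88, 11.1, 10.46, 10.27
The 2 values of 13.34 occupy positions 1–2 → each gets rank 2.

2, 4, 6, 3, 5, 2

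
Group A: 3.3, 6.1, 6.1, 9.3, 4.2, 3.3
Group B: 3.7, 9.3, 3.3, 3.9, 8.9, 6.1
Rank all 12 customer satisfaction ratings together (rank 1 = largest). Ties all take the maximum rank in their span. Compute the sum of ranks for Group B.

40

Sorted (descending): 9.3, 9.3, 8.9, 6.1, 6.1, 6.1, 4.2, 3.9, 3.7, 3.3, 3.3, 3.3
The 2 values of 9.3 occupy positions 1–2 → each gets rank 2.
The 3 values of 6.1 occupy positions 4–6 → each gets rank 6.
The 3 values of 3.3 occupy positions 10–12 → each gets rank 12.
Group B values → pooled ranks: 3.7→9, 9.3→2, 3.3→12, 3.9→8, 8.9→3, 6.1→6
Rank sum = 9 + 2 + 12 + 8 + 3 + 6 = 40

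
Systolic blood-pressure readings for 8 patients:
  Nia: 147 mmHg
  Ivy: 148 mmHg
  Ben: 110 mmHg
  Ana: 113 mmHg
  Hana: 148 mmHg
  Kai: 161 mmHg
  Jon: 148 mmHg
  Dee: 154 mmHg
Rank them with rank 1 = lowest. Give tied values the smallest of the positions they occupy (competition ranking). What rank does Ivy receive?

Sorted (ascending): 110, 113, 147, 148, 148, 148, 154, 161
The 3 values of 148 occupy positions 4–6 → each gets rank 4.
Ivy has value 148 mmHg → rank 4.

4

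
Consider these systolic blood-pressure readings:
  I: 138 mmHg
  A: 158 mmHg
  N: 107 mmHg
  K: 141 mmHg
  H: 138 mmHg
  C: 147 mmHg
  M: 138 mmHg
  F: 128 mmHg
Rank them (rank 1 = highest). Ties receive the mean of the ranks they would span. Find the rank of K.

3

Sorted (descending): 158, 147, 141, 138, 138, 138, 128, 107
The 3 values of 138 occupy positions 4–6 → average rank 5.
K has value 141 mmHg → rank 3.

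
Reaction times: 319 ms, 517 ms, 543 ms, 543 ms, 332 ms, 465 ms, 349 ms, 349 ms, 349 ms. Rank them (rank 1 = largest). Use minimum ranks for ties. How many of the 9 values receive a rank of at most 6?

Sorted (descending): 543, 543, 517, 465, 349, 349, 349, 332, 319
The 2 values of 543 occupy positions 1–2 → each gets rank 1.
The 3 values of 349 occupy positions 5–7 → each gets rank 5.
Ranks ≤ 6: {1, 1, 3, 4, 5, 5, 5} → 7 values.

7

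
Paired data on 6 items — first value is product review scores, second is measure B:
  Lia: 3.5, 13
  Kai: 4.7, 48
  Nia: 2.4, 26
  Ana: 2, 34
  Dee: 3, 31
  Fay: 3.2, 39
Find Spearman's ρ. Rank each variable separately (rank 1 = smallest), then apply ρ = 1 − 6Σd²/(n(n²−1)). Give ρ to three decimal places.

Ranks of variable 1: 5, 6, 2, 1, 3, 4
Ranks of variable 2: 1, 6, 2, 4, 3, 5
d = r₁ − r₂: 4, 0, 0, -3, 0, -1
d²: 16, 0, 0, 9, 0, 1; Σd² = 26
ρ = 1 − 6·26/(6·35) = 1 − 156/210 = 0.257

0.257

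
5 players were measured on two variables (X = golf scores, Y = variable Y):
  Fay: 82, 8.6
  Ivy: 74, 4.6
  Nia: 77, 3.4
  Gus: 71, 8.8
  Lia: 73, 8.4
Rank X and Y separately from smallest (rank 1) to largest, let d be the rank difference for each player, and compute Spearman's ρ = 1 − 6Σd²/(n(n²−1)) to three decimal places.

-0.400

Ranks of variable 1: 5, 3, 4, 1, 2
Ranks of variable 2: 4, 2, 1, 5, 3
d = r₁ − r₂: 1, 1, 3, -4, -1
d²: 1, 1, 9, 16, 1; Σd² = 28
ρ = 1 − 6·28/(5·24) = 1 − 168/120 = -0.400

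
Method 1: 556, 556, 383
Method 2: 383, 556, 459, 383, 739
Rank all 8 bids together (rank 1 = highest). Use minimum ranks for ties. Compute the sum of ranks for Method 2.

Sorted (descending): 739, 556, 556, 556, 459, 383, 383, 383
The 3 values of 556 occupy positions 2–4 → each gets rank 2.
The 3 values of 383 occupy positions 6–8 → each gets rank 6.
Method 2 values → pooled ranks: 383→6, 556→2, 459→5, 383→6, 739→1
Rank sum = 6 + 2 + 5 + 6 + 1 = 20

20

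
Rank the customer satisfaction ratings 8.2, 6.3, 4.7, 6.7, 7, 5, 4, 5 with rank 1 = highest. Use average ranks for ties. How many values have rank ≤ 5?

Sorted (descending): 8.2, 7, 6.7, 6.3, 5, 5, 4.7, 4
The 2 values of 5 occupy positions 5–6 → average rank (5+6)/2 = 5.5.
Ranks ≤ 5: {1, 2, 3, 4} → 4 values.

4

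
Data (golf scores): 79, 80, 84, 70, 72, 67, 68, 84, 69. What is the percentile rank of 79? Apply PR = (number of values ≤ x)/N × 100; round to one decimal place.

66.7

N = 9.
Strictly below 79: 5. Equal to 79: 1.
PR = 6/9 × 100 = 66.7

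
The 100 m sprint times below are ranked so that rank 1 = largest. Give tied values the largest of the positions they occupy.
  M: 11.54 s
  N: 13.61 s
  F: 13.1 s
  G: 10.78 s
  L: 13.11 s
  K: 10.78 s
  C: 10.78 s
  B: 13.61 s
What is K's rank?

Sorted (descending): 13.61, 13.61, 13.11, 13.1, 11.54, 10.78, 10.78, 10.78
The 2 values of 13.61 occupy positions 1–2 → each gets rank 2.
The 3 values of 10.78 occupy positions 6–8 → each gets rank 8.
K has value 10.78 s → rank 8.

8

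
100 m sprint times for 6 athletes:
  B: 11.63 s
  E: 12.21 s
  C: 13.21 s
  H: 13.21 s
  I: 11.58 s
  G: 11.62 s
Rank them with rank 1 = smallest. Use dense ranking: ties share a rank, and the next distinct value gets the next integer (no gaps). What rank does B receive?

3

Sorted (ascending): 11.58, 11.62, 11.63, 12.21, 13.21, 13.21
The 2 values of 13.21 share dense rank 5.
Remaining distinct values take the next consecutive integers.
B has value 11.63 s → rank 3.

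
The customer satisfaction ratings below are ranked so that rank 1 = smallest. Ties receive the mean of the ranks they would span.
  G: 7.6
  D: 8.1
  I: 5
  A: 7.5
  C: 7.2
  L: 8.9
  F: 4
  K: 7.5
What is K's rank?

4.5

Sorted (ascending): 4, 5, 7.2, 7.5, 7.5, 7.6, 8.1, 8.9
The 2 values of 7.5 occupy positions 4–5 → average rank (4+5)/2 = 4.5.
K has value 7.5 → rank 4.5.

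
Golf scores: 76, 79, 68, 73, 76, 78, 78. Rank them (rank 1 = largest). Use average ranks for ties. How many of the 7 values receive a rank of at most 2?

Sorted (descending): 79, 78, 78, 76, 76, 73, 68
The 2 values of 78 occupy positions 2–3 → average rank (2+3)/2 = 2.5.
The 2 values of 76 occupy positions 4–5 → average rank (4+5)/2 = 4.5.
Ranks ≤ 2: {1} → 1 value.

1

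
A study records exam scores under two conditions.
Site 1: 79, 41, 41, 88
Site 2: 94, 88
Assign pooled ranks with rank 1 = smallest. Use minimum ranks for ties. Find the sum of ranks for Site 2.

10

Sorted (ascending): 41, 41, 79, 88, 88, 94
The 2 values of 41 occupy positions 1–2 → each gets rank 1.
The 2 values of 88 occupy positions 4–5 → each gets rank 4.
Site 2 values → pooled ranks: 94→6, 88→4
Rank sum = 6 + 4 = 10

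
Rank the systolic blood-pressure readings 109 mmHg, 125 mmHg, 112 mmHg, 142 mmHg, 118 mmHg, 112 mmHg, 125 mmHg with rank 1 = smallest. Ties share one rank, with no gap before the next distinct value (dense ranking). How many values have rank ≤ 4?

Sorted (ascending): 109, 112, 112, 118, 125, 125, 142
The 2 values of 112 share dense rank 2.
The 2 values of 125 share dense rank 4.
Remaining distinct values take the next consecutive integers.
Ranks ≤ 4: {1, 2, 2, 3, 4, 4} → 6 values.

6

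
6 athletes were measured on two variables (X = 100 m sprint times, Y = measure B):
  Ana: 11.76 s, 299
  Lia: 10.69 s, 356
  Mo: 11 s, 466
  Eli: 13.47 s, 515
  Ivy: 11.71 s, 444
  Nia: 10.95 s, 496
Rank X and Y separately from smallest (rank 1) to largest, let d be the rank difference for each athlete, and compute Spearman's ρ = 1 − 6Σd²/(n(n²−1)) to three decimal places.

Ranks of variable 1: 5, 1, 3, 6, 4, 2
Ranks of variable 2: 1, 2, 4, 6, 3, 5
d = r₁ − r₂: 4, -1, -1, 0, 1, -3
d²: 16, 1, 1, 0, 1, 9; Σd² = 28
ρ = 1 − 6·28/(6·35) = 1 − 168/210 = 0.200

0.200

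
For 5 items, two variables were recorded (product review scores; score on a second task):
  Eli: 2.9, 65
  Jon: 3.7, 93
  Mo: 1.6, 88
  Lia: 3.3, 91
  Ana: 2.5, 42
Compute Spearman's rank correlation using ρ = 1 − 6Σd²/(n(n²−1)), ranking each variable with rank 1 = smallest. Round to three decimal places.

Ranks of variable 1: 3, 5, 1, 4, 2
Ranks of variable 2: 2, 5, 3, 4, 1
d = r₁ − r₂: 1, 0, -2, 0, 1
d²: 1, 0, 4, 0, 1; Σd² = 6
ρ = 1 − 6·6/(5·24) = 1 − 36/120 = 0.700

0.700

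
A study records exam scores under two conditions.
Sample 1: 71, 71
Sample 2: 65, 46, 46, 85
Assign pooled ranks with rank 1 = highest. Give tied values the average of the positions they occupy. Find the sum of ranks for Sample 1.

5

Sorted (descending): 85, 71, 71, 65, 46, 46
The 2 values of 71 occupy positions 2–3 → average rank (2+3)/2 = 2.5.
The 2 values of 46 occupy positions 5–6 → average rank (5+6)/2 = 5.5.
Sample 1 values → pooled ranks: 71→2.5, 71→2.5
Rank sum = 2.5 + 2.5 = 5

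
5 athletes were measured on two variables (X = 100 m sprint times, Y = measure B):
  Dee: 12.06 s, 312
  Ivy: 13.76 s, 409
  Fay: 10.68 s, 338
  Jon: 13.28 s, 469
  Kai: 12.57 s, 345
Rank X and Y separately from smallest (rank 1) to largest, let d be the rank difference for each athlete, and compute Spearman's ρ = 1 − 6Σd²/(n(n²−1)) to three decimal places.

Ranks of variable 1: 2, 5, 1, 4, 3
Ranks of variable 2: 1, 4, 2, 5, 3
d = r₁ − r₂: 1, 1, -1, -1, 0
d²: 1, 1, 1, 1, 0; Σd² = 4
ρ = 1 − 6·4/(5·24) = 1 − 24/120 = 0.800

0.800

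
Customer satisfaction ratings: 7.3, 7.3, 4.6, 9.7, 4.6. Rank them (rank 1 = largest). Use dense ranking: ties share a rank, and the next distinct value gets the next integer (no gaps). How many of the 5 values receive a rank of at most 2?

Sorted (descending): 9.7, 7.3, 7.3, 4.6, 4.6
The 2 values of 7.3 share dense rank 2.
The 2 values of 4.6 share dense rank 3.
Remaining distinct values take the next consecutive integers.
Ranks ≤ 2: {1, 2, 2} → 3 values.

3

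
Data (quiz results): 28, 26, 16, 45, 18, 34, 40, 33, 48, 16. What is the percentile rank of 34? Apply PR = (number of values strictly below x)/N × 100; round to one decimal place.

N = 10.
Strictly below 34: 6. Equal to 34: 1.
PR = 6/10 × 100 = 60.0

60.0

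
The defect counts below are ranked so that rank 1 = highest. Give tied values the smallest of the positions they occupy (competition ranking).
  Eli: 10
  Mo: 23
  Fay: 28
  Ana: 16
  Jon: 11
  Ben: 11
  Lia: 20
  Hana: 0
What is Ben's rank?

5

Sorted (descending): 28, 23, 20, 16, 11, 11, 10, 0
The 2 values of 11 occupy positions 5–6 → each gets rank 5.
Ben has value 11 → rank 5.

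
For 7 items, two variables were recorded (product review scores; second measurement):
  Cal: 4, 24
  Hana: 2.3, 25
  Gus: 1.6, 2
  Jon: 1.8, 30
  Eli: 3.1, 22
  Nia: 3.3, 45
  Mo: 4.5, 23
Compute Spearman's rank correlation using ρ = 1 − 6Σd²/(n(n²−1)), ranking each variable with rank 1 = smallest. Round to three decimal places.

Ranks of variable 1: 6, 3, 1, 2, 4, 5, 7
Ranks of variable 2: 4, 5, 1, 6, 2, 7, 3
d = r₁ − r₂: 2, -2, 0, -4, 2, -2, 4
d²: 4, 4, 0, 16, 4, 4, 16; Σd² = 48
ρ = 1 − 6·48/(7·48) = 1 − 288/336 = 0.143

0.143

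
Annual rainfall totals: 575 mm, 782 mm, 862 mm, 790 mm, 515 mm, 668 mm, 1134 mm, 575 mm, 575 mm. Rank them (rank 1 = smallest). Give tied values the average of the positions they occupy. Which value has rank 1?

515

Sorted (ascending): 515, 575, 575, 575, 668, 782, 790, 862, 1134
The 3 values of 575 occupy positions 2–4 → average rank 3.
Rank 1 → value 515.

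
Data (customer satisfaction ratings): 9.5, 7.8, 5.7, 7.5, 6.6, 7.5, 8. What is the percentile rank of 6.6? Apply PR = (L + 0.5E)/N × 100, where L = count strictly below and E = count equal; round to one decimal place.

N = 7.
Strictly below 6.6: 1. Equal to 6.6: 1.
PR = (1 + 0.5·1)/7 × 100 = 21.4

21.4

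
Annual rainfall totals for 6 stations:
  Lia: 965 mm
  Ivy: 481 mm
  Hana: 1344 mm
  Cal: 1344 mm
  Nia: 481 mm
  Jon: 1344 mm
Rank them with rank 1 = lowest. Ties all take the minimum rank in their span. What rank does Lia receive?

Sorted (ascending): 481, 481, 965, 1344, 1344, 1344
The 2 values of 481 occupy positions 1–2 → each gets rank 1.
The 3 values of 1344 occupy positions 4–6 → each gets rank 4.
Lia has value 965 mm → rank 3.

3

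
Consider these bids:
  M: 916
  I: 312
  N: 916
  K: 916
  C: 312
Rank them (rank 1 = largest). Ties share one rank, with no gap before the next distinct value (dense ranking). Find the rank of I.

Sorted (descending): 916, 916, 916, 312, 312
The 3 values of 916 share dense rank 1.
The 2 values of 312 share dense rank 2.
I has value 312 → rank 2.

2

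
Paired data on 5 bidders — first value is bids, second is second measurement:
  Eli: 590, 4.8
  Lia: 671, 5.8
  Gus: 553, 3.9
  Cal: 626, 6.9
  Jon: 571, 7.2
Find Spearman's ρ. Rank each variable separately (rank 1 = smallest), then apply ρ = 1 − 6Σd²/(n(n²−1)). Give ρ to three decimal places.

Ranks of variable 1: 3, 5, 1, 4, 2
Ranks of variable 2: 2, 3, 1, 4, 5
d = r₁ − r₂: 1, 2, 0, 0, -3
d²: 1, 4, 0, 0, 9; Σd² = 14
ρ = 1 − 6·14/(5·24) = 1 − 84/120 = 0.300

0.300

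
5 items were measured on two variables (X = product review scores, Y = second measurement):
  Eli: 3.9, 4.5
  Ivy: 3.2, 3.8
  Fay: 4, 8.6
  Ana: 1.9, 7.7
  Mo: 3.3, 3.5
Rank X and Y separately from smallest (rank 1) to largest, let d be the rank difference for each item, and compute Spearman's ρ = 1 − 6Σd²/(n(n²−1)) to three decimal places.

0.300

Ranks of variable 1: 4, 2, 5, 1, 3
Ranks of variable 2: 3, 2, 5, 4, 1
d = r₁ − r₂: 1, 0, 0, -3, 2
d²: 1, 0, 0, 9, 4; Σd² = 14
ρ = 1 − 6·14/(5·24) = 1 − 84/120 = 0.300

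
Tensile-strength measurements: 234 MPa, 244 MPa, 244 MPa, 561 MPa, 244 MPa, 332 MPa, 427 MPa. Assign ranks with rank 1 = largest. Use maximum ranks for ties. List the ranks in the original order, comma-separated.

Sorted (descending): 561, 427, 332, 244, 244, 244, 234
The 3 values of 244 occupy positions 4–6 → each gets rank 6.

7, 6, 6, 1, 6, 3, 2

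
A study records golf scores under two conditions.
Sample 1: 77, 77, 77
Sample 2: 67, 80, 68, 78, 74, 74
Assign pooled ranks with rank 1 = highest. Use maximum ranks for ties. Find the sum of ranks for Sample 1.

15

Sorted (descending): 80, 78, 77, 77, 77, 74, 74, 68, 67
The 3 values of 77 occupy positions 3–5 → each gets rank 5.
The 2 values of 74 occupy positions 6–7 → each gets rank 7.
Sample 1 values → pooled ranks: 77→5, 77→5, 77→5
Rank sum = 5 + 5 + 5 = 15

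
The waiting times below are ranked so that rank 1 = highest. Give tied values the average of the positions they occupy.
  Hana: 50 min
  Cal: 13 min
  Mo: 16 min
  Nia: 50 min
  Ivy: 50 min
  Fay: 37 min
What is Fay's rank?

Sorted (descending): 50, 50, 50, 37, 16, 13
The 3 values of 50 occupy positions 1–3 → average rank 2.
Fay has value 37 min → rank 4.

4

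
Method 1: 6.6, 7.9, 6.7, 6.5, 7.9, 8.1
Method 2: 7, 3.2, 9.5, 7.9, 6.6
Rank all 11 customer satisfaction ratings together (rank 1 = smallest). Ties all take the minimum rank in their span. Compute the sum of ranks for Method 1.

34

Sorted (ascending): 3.2, 6.5, 6.6, 6.6, 6.7, 7, 7.9, 7.9, 7.9, 8.1, 9.5
The 2 values of 6.6 occupy positions 3–4 → each gets rank 3.
The 3 values of 7.9 occupy positions 7–9 → each gets rank 7.
Method 1 values → pooled ranks: 6.6→3, 7.9→7, 6.7→5, 6.5→2, 7.9→7, 8.1→10
Rank sum = 3 + 7 + 5 + 2 + 7 + 10 = 34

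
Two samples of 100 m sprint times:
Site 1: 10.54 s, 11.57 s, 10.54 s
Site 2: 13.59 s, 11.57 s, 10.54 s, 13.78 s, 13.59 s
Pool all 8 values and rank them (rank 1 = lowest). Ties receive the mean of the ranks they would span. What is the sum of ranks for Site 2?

27.5

Sorted (ascending): 10.54, 10.54, 10.54, 11.57, 11.57, 13.59, 13.59, 13.78
The 3 values of 10.54 occupy positions 1–3 → average rank 2.
The 2 values of 11.57 occupy positions 4–5 → average rank (4+5)/2 = 4.5.
The 2 values of 13.59 occupy positions 6–7 → average rank (6+7)/2 = 6.5.
Site 2 values → pooled ranks: 13.59→6.5, 11.57→4.5, 10.54→2, 13.78→8, 13.59→6.5
Rank sum = 6.5 + 4.5 + 2 + 8 + 6.5 = 27.5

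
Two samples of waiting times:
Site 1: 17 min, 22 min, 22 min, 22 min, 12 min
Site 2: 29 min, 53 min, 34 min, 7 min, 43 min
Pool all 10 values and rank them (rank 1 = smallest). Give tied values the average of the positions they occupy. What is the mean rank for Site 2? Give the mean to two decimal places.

7.00

Sorted (ascending): 7, 12, 17, 22, 22, 22, 29, 34, 43, 53
The 3 values of 22 occupy positions 4–6 → average rank 5.
Site 2 values → pooled ranks: 29→7, 53→10, 34→8, 7→1, 43→9
Mean rank = (7 + 10 + 8 + 1 + 9) / 5 = 7.00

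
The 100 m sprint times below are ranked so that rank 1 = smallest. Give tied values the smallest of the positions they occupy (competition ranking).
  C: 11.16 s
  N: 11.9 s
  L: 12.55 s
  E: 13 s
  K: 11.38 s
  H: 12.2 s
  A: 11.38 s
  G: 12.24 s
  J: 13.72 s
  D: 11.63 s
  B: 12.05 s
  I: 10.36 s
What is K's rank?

Sorted (ascending): 10.36, 11.16, 11.38, 11.38, 11.63, 11.9, 12.05, 12.2, 12.24, 12.55, 13, 13.72
The 2 values of 11.38 occupy positions 3–4 → each gets rank 3.
K has value 11.38 s → rank 3.

3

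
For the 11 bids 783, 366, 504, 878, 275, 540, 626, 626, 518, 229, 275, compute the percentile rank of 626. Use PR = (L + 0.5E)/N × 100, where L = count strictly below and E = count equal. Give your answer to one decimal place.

72.7

N = 11.
Strictly below 626: 7. Equal to 626: 2.
PR = (7 + 0.5·2)/11 × 100 = 72.7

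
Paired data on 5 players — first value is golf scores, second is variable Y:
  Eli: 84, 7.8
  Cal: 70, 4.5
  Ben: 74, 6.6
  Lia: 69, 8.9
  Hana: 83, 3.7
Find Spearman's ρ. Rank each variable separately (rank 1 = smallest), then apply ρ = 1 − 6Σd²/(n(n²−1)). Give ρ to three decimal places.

-0.300

Ranks of variable 1: 5, 2, 3, 1, 4
Ranks of variable 2: 4, 2, 3, 5, 1
d = r₁ − r₂: 1, 0, 0, -4, 3
d²: 1, 0, 0, 16, 9; Σd² = 26
ρ = 1 − 6·26/(5·24) = 1 − 156/120 = -0.300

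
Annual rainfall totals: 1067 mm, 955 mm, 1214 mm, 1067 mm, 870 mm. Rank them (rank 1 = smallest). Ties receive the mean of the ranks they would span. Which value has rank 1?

870

Sorted (ascending): 870, 955, 1067, 1067, 1214
The 2 values of 1067 occupy positions 3–4 → average rank (3+4)/2 = 3.5.
Rank 1 → value 870.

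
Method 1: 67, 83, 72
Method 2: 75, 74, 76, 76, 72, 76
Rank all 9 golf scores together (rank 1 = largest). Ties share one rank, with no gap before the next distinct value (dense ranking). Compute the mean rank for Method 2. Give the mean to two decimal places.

3.00

Sorted (descending): 83, 76, 76, 76, 75, 74, 72, 72, 67
The 3 values of 76 share dense rank 2.
The 2 values of 72 share dense rank 5.
Remaining distinct values take the next consecutive integers.
Method 2 values → pooled ranks: 75→3, 74→4, 76→2, 76→2, 72→5, 76→2
Mean rank = (3 + 4 + 2 + 2 + 5 + 2) / 6 = 3.00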